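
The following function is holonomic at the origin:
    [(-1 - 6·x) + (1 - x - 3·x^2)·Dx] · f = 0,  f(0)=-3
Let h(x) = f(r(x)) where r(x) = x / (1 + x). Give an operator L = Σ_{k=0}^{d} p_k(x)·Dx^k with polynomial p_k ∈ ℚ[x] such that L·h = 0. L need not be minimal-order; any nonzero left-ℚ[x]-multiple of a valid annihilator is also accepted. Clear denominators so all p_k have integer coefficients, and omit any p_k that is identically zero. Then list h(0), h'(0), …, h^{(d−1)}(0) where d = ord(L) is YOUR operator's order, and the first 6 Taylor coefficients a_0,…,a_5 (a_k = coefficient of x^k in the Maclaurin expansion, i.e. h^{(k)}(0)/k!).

f: a_k = -3, -3, -12, -21, -57, -120, …
f∘r: x↦r, Dx↦Dx/r' in L_f ⇒ L₀.
L = (1 + 7·x) + (-1 - 2·x + 2·x^2 + 3·x^3)·Dx  (order 1).
h: a_k = -3, -3, -9, 0, -27, 27, …
ICs: h(0) = -3.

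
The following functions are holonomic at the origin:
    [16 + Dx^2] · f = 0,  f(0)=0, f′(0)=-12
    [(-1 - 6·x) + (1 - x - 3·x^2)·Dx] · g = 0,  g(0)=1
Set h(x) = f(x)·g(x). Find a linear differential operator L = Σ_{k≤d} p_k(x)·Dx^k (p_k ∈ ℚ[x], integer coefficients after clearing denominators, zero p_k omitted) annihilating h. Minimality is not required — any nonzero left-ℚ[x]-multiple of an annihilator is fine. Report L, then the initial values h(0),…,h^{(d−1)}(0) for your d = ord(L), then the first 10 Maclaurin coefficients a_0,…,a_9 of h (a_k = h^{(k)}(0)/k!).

f: a_k = 0, -12, 0, 32, 0, -128/5, 0, 1024/105, 0, -2048/945, …
g: a_k = 1, 1, 4, 7, 19, 40, 97, 217, 508, 1159, …
h₀=f·g: eliminate ⇒ L₀, order ≤ 2·1.
L = (-10 + 16·x + 48·x^2) + (2 + 12·x)·Dx + (-1 + x + 3·x^2)·Dx^2  (order 2).
h: a_k = 0, -12, -12, -16, -52, -628/5, -1408/5, -68108/105, -156812/105, -3252272/945, …
ICs: h(0) = 0, h′(0) = -12.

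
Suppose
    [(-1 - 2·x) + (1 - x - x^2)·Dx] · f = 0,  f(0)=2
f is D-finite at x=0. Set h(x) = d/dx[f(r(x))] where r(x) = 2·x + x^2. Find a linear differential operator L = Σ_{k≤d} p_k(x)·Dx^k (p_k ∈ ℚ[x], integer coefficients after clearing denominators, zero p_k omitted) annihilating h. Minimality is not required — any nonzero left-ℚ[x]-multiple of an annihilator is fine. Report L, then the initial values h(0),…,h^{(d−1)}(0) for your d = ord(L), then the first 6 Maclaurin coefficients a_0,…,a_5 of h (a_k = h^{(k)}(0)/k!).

f: a_k = 2, 2, 4, 6, 10, 16, …
Change of var in L_f (x↦r) gives L₀.
h₀' ⇒ L via d/dx closure of L₀.
L = (9 + 42·x + 105·x^2 + 164·x^3 + 141·x^4 + 60·x^5 + 10·x^6) + (-1 - 3·x + 9·x^2 + 39·x^3 + 55·x^4 + 39·x^5 + 14·x^6 + 2·x^7)·Dx  (order 1).
h: a_k = 4, 36, 192, 944, 4340, 19140, …
ICs: h(0) = 4.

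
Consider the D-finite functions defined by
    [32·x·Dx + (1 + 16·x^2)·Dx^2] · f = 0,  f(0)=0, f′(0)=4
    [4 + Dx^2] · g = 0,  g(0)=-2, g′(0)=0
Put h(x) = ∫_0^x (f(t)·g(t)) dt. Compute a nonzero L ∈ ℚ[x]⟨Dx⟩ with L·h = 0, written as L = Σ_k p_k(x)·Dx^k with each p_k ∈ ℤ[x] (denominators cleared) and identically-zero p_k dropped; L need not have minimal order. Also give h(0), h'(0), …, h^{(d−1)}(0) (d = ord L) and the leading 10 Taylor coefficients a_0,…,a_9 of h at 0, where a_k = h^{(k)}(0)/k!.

L = (1360 + 60416·x^2 + 106496·x^4 + 262144·x^6 + 1048576·x^8)·Dx + (2304·x + 45056·x^3 + 196608·x^5 + 1048576·x^7)·Dx^2 + (360 + 15872·x^2 + 36864·x^4 + 131072·x^6 + 524288·x^8)·Dx^3 + (576·x + 11264·x^3 + 49152·x^5 + 262144·x^7)·Dx^4 + (5 + 192·x^2 + 2560·x^4 + 16384·x^6 + 65536·x^8)·Dx^5  (order 5).
h: a_k = 0, 0, -4, 0, 44/3, 0, -3752/45, 0, 217724/315, 0, …
ICs: h(0) = 0, h′(0) = 0, h′′(0) = -8, h′′′(0) = 0, h′′′′(0) = 352.

f: a_k = 0, 4, 0, -64/3, 0, 1024/5, 0, -16384/7, 0, 262144/9, …
g: a_k = -2, 0, 4, 0, -4/3, 0, 8/45, 0, -4/315, 0, …
L₀ := L_f ⊗_s L_g (sym. prod.), ord ≤ 4.
h=∫h₀ ⇒ L = L₀·Dx.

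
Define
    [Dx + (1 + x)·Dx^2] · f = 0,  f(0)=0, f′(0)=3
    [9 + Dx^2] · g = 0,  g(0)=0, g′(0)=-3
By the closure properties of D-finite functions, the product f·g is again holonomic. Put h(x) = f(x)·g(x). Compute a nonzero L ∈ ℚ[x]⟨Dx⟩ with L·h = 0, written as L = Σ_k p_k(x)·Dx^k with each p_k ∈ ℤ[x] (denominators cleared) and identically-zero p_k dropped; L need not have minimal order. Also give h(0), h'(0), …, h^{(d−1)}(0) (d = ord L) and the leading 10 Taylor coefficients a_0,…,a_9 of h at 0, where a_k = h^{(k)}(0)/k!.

f: a_k = 0, 3, -3/2, 1, -3/4, 3/5, -1/2, 3/7, -3/8, 1/3, …
g: a_k = 0, -3, 0, 9/2, 0, -81/40, 0, 243/560, 0, -243/4480, …
L₀ := L_f ⊗_s L_g (sym. prod.), ord ≤ 4.
L = (2493 + 10854·x + 17091·x^2 + 11664·x^3 + 2916·x^4) + (612 + 1908·x + 1944·x^2 + 648·x^3)·Dx + (592 + 2484·x + 3834·x^2 + 2592·x^3 + 648·x^4)·Dx^2 + (68 + 212·x + 216·x^2 + 72·x^3)·Dx^3 + (35 + 142·x + 215·x^2 + 144·x^3 + 36·x^4)·Dx^4  (order 4).
h: a_k = 0, 0, -9, 9/2, 21/2, -9/2, -27/8, 93/80, 387/560, -9/35, …
ICs: h(0) = 0, h′(0) = 0, h′′(0) = -18, h′′′(0) = 27.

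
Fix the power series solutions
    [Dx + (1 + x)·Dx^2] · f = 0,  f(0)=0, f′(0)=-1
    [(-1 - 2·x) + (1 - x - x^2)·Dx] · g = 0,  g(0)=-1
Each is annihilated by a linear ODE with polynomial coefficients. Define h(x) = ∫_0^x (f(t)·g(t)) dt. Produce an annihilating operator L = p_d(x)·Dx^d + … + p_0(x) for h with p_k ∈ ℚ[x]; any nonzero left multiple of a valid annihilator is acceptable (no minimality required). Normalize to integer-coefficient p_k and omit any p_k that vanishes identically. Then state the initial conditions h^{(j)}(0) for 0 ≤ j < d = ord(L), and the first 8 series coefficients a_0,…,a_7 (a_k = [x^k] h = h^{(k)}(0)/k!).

L = (3 + 4·x)·Dx + (1 + 7·x + 5·x^2)·Dx^2 + (-1 + 2·x^2 + x^3)·Dx^3  (order 3).
h: a_k = 0, 0, 1/2, 1/6, 11/24, 5/12, 247/360, 181/210, …
ICs: h(0) = 0, h′(0) = 0, h′′(0) = 1.

f: a_k = 0, -1, 1/2, -1/3, 1/4, -1/5, 1/6, -1/7, …
g: a_k = -1, -1, -2, -3, -5, -8, -13, -21, …
Sym-product of L_f,L_g gives L₀ (≤ ord 2).
h=∫₀ˣh₀: take L = L₀·Dx.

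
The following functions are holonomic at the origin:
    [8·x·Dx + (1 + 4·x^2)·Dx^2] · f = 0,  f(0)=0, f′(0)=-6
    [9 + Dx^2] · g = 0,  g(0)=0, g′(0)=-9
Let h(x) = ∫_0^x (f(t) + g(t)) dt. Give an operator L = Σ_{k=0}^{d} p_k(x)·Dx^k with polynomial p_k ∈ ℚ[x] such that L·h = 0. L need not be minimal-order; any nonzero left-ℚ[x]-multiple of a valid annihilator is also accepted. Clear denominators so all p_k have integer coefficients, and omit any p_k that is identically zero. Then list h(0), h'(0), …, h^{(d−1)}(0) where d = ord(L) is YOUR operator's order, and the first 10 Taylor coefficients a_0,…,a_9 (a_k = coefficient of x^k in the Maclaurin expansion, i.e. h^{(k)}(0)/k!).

f: a_k = 0, -6, 0, 8, 0, -96/5, 0, 384/7, 0, -512/3, …
g: a_k = 0, -9, 0, 27/2, 0, -243/40, 0, 729/560, 0, -729/4480, …
Weyl lclm of L_f,L_g ⇒ L₀ (ord ≤ 4).
∫: right-multiply L₀ by Dx.
L = (-2808·x + 19008·x^3 + 10368·x^5)·Dx^2 + (9 + 1548·x^2 + 7344·x^4 + 5184·x^6)·Dx^3 + (-312·x + 2112·x^3 + 1152·x^5)·Dx^4 + (1 + 172·x^2 + 816·x^4 + 576·x^6)·Dx^5  (order 5).
h: a_k = 0, 0, -15/2, 0, 43/8, 0, -337/80, 0, 31449/4480, 0, …
ICs: h(0) = 0, h′(0) = 0, h′′(0) = -15, h′′′(0) = 0, h′′′′(0) = 129.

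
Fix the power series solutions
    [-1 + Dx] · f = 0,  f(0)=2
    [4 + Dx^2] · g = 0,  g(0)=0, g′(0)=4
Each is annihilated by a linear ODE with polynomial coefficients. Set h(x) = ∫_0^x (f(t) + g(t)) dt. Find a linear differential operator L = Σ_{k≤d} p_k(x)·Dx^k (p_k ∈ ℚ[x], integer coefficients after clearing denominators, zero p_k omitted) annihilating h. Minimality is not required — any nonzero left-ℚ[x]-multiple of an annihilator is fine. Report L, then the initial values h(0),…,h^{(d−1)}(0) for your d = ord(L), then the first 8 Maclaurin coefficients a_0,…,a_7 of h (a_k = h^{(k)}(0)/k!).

f: a_k = 2, 2, 1, 1/3, 1/12, 1/60, 1/360, 1/2520, …
g: a_k = 0, 4, 0, -8/3, 0, 8/15, 0, -16/315, …
Sum ⇒ L₀ = lclm(L_f,L_g) in ℚ(x)⟨Dx⟩.
∫: right-multiply L₀ by Dx.
L = -4·Dx + 4·Dx^2 - Dx^3 + Dx^4  (order 4).
h: a_k = 0, 2, 3, 1/3, -7/12, 1/60, 11/120, 1/2520, …
ICs: h(0) = 0, h′(0) = 2, h′′(0) = 6, h′′′(0) = 2.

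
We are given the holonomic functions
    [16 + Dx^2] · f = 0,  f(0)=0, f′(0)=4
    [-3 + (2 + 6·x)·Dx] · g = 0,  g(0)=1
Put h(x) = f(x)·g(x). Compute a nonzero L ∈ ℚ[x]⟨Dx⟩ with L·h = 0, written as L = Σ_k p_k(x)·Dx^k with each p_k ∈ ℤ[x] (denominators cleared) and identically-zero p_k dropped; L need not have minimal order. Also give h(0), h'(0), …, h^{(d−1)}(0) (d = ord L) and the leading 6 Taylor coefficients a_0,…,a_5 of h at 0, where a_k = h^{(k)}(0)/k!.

f: a_k = 0, 4, 0, -32/3, 0, 128/15, …
g: a_k = 1, 3/2, -9/8, 27/16, -405/128, 1701/256, …
Sym-product of L_f,L_g gives L₀ (≤ ord 2).
L = (91 + 384·x + 576·x^2) + (-12 - 36·x)·Dx + (4 + 24·x + 36·x^2)·Dx^2  (order 2).
h: a_k = 0, 4, 6, -91/6, -37/4, 3781/480, …
ICs: h(0) = 0, h′(0) = 4.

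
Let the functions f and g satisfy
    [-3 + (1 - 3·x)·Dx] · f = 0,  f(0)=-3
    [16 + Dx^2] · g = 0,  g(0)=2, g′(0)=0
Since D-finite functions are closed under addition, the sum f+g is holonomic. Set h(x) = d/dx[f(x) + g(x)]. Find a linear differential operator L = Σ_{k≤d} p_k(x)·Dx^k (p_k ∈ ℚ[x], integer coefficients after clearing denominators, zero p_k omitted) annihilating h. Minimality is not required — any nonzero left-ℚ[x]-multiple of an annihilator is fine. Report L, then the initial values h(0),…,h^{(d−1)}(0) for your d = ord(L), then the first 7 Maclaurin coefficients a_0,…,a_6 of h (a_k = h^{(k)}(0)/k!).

L = (5952 - 4608·x + 6912·x^2) + (-560 + 2448·x - 3456·x^2 + 3456·x^3)·Dx + (372 - 288·x + 432·x^2)·Dx^2 + (-35 + 153·x - 216·x^2 + 216·x^3)·Dx^3  (order 3).
h: a_k = -9, -86, -243, -2660/3, -3645, -197854/15, -45927, …
ICs: h(0) = -9, h′(0) = -86, h′′(0) = -486.

f: a_k = -3, -9, -27, -81, -243, -729, -2187, …
g: a_k = 2, 0, -16, 0, 64/3, 0, -512/45, …
Weyl lclm of L_f,L_g ⇒ L₀ (ord ≤ 3).
Differentiate: ansatz ord ≤ ord L₀ ⇒ L.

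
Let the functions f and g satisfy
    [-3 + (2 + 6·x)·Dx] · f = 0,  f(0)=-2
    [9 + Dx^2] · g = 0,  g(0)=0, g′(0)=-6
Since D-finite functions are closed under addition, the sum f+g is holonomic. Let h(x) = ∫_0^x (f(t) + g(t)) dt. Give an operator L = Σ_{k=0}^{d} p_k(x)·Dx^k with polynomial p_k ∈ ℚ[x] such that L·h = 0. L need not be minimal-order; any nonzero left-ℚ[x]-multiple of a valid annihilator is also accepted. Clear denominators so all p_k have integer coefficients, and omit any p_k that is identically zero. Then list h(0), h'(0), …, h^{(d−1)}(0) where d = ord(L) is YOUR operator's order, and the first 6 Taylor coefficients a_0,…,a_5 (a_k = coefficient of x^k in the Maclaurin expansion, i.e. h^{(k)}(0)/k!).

f: a_k = -2, -3, 9/4, -27/8, 405/64, -1701/128, …
g: a_k = 0, -6, 0, 9, 0, -81/20, …
Weyl lclm of L_f,L_g ⇒ L₀ (ord ≤ 3).
h=∫₀ˣh₀: take L = L₀·Dx.
L = (-63 - 216·x - 324·x^2)·Dx + (18 + 198·x + 648·x^2 + 648·x^3)·Dx^2 + (-7 - 24·x - 36·x^2)·Dx^3 + (2 + 22·x + 72·x^2 + 72·x^3)·Dx^4  (order 4).
h: a_k = 0, -2, -9/2, 3/4, 45/32, 81/64, …
ICs: h(0) = 0, h′(0) = -2, h′′(0) = -9, h′′′(0) = 9/2.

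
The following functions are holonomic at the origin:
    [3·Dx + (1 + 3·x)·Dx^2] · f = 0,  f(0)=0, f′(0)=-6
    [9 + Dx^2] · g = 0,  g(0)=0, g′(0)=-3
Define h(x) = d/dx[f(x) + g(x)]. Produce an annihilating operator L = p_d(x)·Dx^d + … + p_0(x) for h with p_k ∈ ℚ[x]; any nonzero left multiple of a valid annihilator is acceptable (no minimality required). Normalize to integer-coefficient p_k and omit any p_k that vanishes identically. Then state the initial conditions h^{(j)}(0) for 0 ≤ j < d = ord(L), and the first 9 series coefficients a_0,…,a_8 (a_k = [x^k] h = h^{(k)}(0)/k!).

L = (63 + 54·x + 81·x^2) + (9 + 45·x + 81·x^2 + 81·x^3)·Dx + (7 + 6·x + 9·x^2)·Dx^2 + (1 + 5·x + 9·x^2 + 9·x^3)·Dx^3  (order 3).
h: a_k = -9, 18, -81/2, 162, -3969/8, 1458, -349677/80, 13122, -176361867/4480, …
ICs: h(0) = -9, h′(0) = 18, h′′(0) = -81.

f: a_k = 0, -6, 9, -18, 81/2, -486/5, 243, -4374/7, 6561/4, …
g: a_k = 0, -3, 0, 9/2, 0, -81/40, 0, 243/560, 0, …
h₀=f+g: left-lcm gives L₀, ord ≤ 4.
h=h₀': d/dx-closure on L₀ ⇒ L.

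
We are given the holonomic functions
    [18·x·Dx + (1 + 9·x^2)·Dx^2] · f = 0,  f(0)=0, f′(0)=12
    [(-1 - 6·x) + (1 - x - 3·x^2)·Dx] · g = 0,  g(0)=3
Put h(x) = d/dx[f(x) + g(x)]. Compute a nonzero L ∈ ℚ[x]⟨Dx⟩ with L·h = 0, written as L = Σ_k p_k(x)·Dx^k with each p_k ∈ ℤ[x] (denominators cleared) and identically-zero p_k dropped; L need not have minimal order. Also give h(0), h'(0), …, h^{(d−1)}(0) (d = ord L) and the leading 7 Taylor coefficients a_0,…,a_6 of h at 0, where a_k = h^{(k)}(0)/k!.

L = (72 - 288·x - 4428·x^2 - 9720·x^3 - 33534·x^4 - 13122·x^6) + (-30 - 180·x - 144·x^2 - 1728·x^3 - 9153·x^4 - 23814·x^5 - 2187·x^6 - 13122·x^7)·Dx + (4 + 14·x + 114·x^2 - 36·x^3 + 459·x^4 - 1539·x^5 - 2430·x^6 - 729·x^7 - 2187·x^8)·Dx^2  (order 2).
h: a_k = 15, 24, -45, 228, 1572, 1746, -4191, …
ICs: h(0) = 15, h′(0) = 24.

f: a_k = 0, 12, 0, -36, 0, 972/5, 0, …
g: a_k = 3, 3, 12, 21, 57, 120, 291, …
f+g: L₀ = lclm(L_f,L_g), ord ≤ 2+1.
Differentiate: ansatz ord ≤ ord L₀ ⇒ L.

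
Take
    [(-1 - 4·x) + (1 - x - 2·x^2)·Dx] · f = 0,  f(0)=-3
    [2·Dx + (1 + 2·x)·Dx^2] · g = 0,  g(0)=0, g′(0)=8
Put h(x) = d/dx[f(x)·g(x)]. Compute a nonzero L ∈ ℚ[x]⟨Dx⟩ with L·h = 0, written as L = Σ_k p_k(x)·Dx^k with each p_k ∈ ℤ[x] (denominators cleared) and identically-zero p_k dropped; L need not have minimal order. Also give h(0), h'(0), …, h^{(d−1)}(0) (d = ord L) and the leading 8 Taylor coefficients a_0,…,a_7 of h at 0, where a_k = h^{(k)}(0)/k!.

f: a_k = -3, -3, -9, -15, -33, -63, -129, -255, …
g: a_k = 0, 8, -8, 32/3, -16, 128/5, -128/3, 512/7, …
L₀ := L_f ⊗_s L_g (sym. prod.), ord ≤ 2.
h=h₀': d/dx-closure on L₀ ⇒ L.
L = (60 + 216·x + 288·x^2) + (5 + 66·x + 240·x^2 + 224·x^3)·Dx + (-3 - 11·x + 4·x^2 + 44·x^3 + 32·x^4)·Dx^2  (order 2).
h: a_k = -24, 0, -240, -128, -1344, -6144/5, -33664/5, -55296/7, …
ICs: h(0) = -24, h′(0) = 0.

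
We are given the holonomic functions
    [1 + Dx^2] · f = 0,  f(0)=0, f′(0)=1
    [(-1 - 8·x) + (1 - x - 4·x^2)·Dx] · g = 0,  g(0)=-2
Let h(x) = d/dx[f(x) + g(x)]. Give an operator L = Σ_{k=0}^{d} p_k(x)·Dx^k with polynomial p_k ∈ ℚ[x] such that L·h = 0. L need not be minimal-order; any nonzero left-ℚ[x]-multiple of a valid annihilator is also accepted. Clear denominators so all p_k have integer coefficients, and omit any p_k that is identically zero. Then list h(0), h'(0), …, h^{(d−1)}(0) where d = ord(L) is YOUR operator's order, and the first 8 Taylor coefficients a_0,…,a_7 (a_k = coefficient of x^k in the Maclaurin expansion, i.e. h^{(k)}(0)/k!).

L = (706 + 4324·x + 19178·x^2 + 15080·x^3 + 30400·x^4 + 1152·x^5 + 1536·x^6) + (-55 - 431·x + 153·x^2 + 1009·x^3 + 3620·x^4 + 5904·x^5 + 448·x^6 + 512·x^7)·Dx + (706 + 4324·x + 19178·x^2 + 15080·x^3 + 30400·x^4 + 1152·x^5 + 1536·x^6)·Dx^2 + (-55 - 431·x + 153·x^2 + 1009·x^3 + 3620·x^4 + 5904·x^5 + 448·x^6 + 512·x^7)·Dx^3  (order 3).
h: a_k = -1, -20, -109/2, -232, -15599/24, -2172, -4445281/720, -18640, …
ICs: h(0) = -1, h′(0) = -20, h′′(0) = -109.

f: a_k = 0, 1, 0, -1/6, 0, 1/120, 0, -1/5040, …
g: a_k = -2, -2, -10, -18, -58, -130, -362, -882, …
h₀=f+g: left-lcm gives L₀, ord ≤ 3.
Differentiate: ansatz ord ≤ ord L₀ ⇒ L.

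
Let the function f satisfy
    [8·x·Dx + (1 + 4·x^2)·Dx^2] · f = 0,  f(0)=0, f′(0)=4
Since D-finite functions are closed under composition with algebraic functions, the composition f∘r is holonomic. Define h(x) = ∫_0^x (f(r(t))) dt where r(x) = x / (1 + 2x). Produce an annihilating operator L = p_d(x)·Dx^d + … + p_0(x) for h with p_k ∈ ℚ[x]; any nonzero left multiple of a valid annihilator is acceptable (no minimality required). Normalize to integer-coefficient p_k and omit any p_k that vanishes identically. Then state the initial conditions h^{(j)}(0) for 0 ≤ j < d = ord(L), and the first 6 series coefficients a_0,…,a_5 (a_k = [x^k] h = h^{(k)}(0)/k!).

L = (4 + 16·x)·Dx^2 + (1 + 4·x + 8·x^2)·Dx^3  (order 3).
h: a_k = 0, 0, 2, -8/3, 8/3, 0, …
ICs: h(0) = 0, h′(0) = 0, h′′(0) = 4.

f: a_k = 0, 4, 0, -16/3, 0, 64/5, …
Substitute x→r, Dx→(1/r')Dx; clear ⇒ L₀.
h=∫h₀ ⇒ L = L₀·Dx.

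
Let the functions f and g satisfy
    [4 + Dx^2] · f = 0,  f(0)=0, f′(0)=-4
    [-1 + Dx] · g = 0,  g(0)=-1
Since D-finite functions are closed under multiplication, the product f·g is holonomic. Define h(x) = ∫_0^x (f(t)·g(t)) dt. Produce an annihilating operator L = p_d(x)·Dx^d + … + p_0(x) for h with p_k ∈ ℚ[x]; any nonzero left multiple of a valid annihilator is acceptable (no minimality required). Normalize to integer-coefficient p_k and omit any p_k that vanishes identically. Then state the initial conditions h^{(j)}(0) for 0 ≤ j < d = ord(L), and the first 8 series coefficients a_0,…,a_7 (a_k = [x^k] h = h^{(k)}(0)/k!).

L = 5·Dx - 2·Dx^2 + Dx^3  (order 3).
h: a_k = 0, 0, 2, 4/3, -1/6, -2/5, -19/180, 11/630, …
ICs: h(0) = 0, h′(0) = 0, h′′(0) = 4.

f: a_k = 0, -4, 0, 8/3, 0, -8/15, 0, 16/315, …
g: a_k = -1, -1, -1/2, -1/6, -1/24, -1/120, -1/720, -1/5040, …
f·g: L₀ = L_f ⊗_s L_g, ord ≤ 2·1.
h=∫₀ˣh₀: take L = L₀·Dx.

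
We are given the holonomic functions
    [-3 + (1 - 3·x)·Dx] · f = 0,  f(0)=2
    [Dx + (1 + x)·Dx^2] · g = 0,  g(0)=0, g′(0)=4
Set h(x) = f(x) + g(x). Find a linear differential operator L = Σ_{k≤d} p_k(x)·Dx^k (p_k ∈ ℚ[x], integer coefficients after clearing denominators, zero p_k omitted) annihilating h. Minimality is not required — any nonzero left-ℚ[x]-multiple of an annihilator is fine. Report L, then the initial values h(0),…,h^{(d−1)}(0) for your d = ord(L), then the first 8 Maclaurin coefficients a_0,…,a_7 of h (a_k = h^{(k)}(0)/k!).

L = (66 + 18·x)·Dx + (52 + 120·x + 36·x^2)·Dx^2 + (-7 + 11·x + 27·x^2 + 9·x^3)·Dx^3  (order 3).
h: a_k = 2, 10, 16, 166/3, 161, 2434/5, 4372/3, 30622/7, …
ICs: h(0) = 2, h′(0) = 10, h′′(0) = 32.

f: a_k = 2, 6, 18, 54, 162, 486, 1458, 4374, …
g: a_k = 0, 4, -2, 4/3, -1, 4/5, -2/3, 4/7, …
Weyl lclm of L_f,L_g ⇒ L₀ (ord ≤ 3).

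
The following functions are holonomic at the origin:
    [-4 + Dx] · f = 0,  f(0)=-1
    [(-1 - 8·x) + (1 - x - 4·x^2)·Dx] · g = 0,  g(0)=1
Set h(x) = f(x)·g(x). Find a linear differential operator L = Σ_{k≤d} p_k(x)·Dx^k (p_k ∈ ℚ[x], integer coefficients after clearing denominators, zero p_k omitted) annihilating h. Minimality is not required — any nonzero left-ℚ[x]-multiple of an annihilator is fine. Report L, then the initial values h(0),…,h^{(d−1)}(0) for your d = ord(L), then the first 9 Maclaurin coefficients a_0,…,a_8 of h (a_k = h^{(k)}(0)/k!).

L = (5 + 4·x - 16·x^2) + (-1 + x + 4·x^2)·Dx  (order 1).
h: a_k = -1, -5, -17, -143/3, -379/3, -4883/15, -7529/9, -674711/315, -1729283/315, …
ICs: h(0) = -1.

f: a_k = -1, -4, -8, -32/3, -32/3, -128/15, -256/45, -1024/315, -512/315, …
g: a_k = 1, 1, 5, 9, 29, 65, 181, 441, 1165, …
Product ⇒ symmetric product L₀, ord ≤ 1.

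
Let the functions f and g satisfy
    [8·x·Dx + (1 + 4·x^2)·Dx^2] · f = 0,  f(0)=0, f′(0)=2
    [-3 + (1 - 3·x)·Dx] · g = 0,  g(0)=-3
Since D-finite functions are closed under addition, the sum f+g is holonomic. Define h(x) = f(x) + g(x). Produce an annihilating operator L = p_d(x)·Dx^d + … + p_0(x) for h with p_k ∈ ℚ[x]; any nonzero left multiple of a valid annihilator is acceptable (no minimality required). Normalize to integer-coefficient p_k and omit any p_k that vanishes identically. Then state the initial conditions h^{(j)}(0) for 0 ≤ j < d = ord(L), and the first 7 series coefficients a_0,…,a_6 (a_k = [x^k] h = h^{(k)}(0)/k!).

f: a_k = 0, 2, 0, -8/3, 0, 32/5, 0, …
g: a_k = -3, -9, -27, -81, -243, -729, -2187, …
f+g: L₀ = lclm(L_f,L_g), ord ≤ 2+1.
L = (24 - 288·x - 288·x^2)·Dx + (-31 + 24·x - 204·x^2 - 288·x^3)·Dx^2 + (3 - 5·x - 20·x^3 - 48·x^4)·Dx^3  (order 3).
h: a_k = -3, -7, -27, -251/3, -243, -3613/5, -2187, …
ICs: h(0) = -3, h′(0) = -7, h′′(0) = -54.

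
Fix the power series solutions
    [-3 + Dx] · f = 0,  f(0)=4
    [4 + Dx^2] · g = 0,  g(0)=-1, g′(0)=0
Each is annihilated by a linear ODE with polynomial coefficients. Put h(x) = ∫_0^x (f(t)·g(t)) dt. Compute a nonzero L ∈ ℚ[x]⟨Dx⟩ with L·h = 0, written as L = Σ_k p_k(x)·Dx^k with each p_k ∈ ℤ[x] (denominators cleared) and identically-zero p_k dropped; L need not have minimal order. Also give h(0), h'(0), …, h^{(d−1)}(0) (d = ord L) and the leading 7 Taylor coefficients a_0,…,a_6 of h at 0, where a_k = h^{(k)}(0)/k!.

L = 13·Dx - 6·Dx^2 + Dx^3  (order 3).
h: a_k = 0, -4, -6, -10/3, 3/2, 119/30, 199/60, …
ICs: h(0) = 0, h′(0) = -4, h′′(0) = -12.

f: a_k = 4, 12, 18, 18, 27/2, 81/10, 81/20, …
g: a_k = -1, 0, 2, 0, -2/3, 0, 4/45, …
Product ⇒ symmetric product L₀, ord ≤ 2.
h=∫h₀ ⇒ L = L₀·Dx.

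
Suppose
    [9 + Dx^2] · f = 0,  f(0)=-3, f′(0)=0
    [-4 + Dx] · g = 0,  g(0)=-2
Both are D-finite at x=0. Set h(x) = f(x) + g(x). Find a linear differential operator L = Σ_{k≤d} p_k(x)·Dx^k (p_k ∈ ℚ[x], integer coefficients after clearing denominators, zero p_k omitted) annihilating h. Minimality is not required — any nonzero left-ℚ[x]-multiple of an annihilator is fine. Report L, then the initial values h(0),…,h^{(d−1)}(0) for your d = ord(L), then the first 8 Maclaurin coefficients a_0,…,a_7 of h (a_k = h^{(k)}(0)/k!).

f: a_k = -3, 0, 27/2, 0, -81/8, 0, 243/80, 0, …
g: a_k = -2, -8, -16, -64/3, -64/3, -256/15, -512/45, -2048/315, …
Sum ⇒ L₀ = lclm(L_f,L_g) in ℚ(x)⟨Dx⟩.
L = -36 + 9·Dx - 4·Dx^2 + Dx^3  (order 3).
h: a_k = -5, -8, -5/2, -64/3, -755/24, -256/15, -1201/144, -2048/315, …
ICs: h(0) = -5, h′(0) = -8, h′′(0) = -5.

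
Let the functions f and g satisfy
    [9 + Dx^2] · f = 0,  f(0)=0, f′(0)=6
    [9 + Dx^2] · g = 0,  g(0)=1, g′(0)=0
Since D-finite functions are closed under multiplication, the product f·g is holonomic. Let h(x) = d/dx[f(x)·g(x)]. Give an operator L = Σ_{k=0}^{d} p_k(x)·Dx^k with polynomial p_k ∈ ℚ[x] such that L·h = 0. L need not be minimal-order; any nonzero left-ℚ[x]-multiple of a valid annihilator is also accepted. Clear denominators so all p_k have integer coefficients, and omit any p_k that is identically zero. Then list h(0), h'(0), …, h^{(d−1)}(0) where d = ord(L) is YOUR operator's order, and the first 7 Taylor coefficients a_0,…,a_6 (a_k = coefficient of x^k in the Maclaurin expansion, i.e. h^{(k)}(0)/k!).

f: a_k = 0, 6, 0, -9, 0, 81/20, 0, …
g: a_k = 1, 0, -9/2, 0, 27/8, 0, -81/80, …
Product ⇒ symmetric product L₀, ord ≤ 4.
Differentiate: ansatz ord ≤ ord L₀ ⇒ L.
L = 36 + Dx^2  (order 2).
h: a_k = 6, 0, -108, 0, 324, 0, -1944/5, …
ICs: h(0) = 6, h′(0) = 0.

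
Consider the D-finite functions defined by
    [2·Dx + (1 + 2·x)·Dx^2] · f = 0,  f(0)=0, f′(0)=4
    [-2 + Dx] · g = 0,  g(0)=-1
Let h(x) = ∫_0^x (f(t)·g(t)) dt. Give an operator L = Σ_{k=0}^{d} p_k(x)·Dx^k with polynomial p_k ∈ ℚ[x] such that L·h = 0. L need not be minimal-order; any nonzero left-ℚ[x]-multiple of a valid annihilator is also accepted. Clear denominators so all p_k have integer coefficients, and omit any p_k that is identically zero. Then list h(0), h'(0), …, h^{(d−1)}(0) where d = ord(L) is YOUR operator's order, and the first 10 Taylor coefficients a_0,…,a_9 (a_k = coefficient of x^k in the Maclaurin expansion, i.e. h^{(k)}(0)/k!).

f: a_k = 0, 4, -4, 16/3, -8, 64/5, -64/3, 256/7, -64, 1024/9, …
g: a_k = -1, -2, -2, -4/3, -2/3, -4/15, -4/45, -8/315, -2/315, -4/2835, …
h₀=f·g: eliminate ⇒ L₀, order ≤ 2·1.
Integrate: L := L₀·Dx.
L = 8·x·Dx + (-2 - 8·x)·Dx^2 + (1 + 2·x)·Dx^3  (order 3).
h: a_k = 0, 0, -2, -4/3, -4/3, 0, -4/5, 8/9, -92/63, 928/405, …
ICs: h(0) = 0, h′(0) = 0, h′′(0) = -4.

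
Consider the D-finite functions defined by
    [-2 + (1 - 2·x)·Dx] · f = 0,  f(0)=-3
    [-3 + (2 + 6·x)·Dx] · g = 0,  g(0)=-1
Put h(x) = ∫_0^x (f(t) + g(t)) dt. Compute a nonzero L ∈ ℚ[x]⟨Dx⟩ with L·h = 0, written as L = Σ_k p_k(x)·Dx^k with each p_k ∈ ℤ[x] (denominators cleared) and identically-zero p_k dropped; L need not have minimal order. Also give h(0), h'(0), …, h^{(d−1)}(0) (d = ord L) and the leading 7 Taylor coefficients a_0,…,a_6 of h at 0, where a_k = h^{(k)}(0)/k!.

L = (-66 - 108·x)·Dx + (41 + 156·x + 324·x^2)·Dx^2 + (-2 - 38·x - 24·x^2 + 216·x^3)·Dx^3  (order 3).
h: a_k = 0, -4, -15/4, -29/8, -411/64, -5739/640, -8759/512, …
ICs: h(0) = 0, h′(0) = -4, h′′(0) = -15/2.

f: a_k = -3, -6, -12, -24, -48, -96, -192, …
g: a_k = -1, -3/2, 9/8, -27/16, 405/128, -1701/256, 15309/1024, …
Sum ⇒ L₀ = lclm(L_f,L_g) in ℚ(x)⟨Dx⟩.
h=∫h₀ ⇒ L = L₀·Dx.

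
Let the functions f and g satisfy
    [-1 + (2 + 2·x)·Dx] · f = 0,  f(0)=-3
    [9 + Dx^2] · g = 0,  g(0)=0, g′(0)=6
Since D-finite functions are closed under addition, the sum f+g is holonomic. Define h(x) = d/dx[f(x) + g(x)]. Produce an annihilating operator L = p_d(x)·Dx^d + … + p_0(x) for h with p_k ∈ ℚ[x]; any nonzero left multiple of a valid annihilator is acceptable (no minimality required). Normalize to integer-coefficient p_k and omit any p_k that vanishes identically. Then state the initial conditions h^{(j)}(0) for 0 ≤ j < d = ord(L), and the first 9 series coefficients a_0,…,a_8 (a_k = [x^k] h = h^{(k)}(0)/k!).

f: a_k = -3, -3/2, 3/8, -3/16, 15/128, -21/256, 63/1024, -99/2048, 1287/32768, …
g: a_k = 0, 6, 0, -9, 0, 81/20, 0, -243/280, 0, …
f+g: L₀ = lclm(L_f,L_g), ord ≤ 1+2.
Differentiate: ansatz ord ≤ ord L₀ ⇒ L.
L = (-153 - 216·x - 108·x^2) + (-234 - 666·x - 648·x^2 - 216·x^3)·Dx + (-17 - 24·x - 12·x^2)·Dx^2 + (-26 - 74·x - 72·x^2 - 24·x^3)·Dx^3  (order 3).
h: a_k = 9/2, 3/4, -441/16, 15/32, 5079/256, 189/512, -65673/10240, 1287/4096, 1563813/2293760, …
ICs: h(0) = 9/2, h′(0) = 3/4, h′′(0) = -441/8.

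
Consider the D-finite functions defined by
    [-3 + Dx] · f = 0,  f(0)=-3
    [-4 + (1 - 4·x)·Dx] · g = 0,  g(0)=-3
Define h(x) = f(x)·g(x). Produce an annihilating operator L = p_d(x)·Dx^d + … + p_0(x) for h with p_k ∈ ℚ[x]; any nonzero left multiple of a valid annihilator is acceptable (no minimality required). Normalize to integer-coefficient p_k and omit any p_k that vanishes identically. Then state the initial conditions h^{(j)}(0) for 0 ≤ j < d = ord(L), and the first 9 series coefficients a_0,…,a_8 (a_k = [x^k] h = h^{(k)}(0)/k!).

f: a_k = -3, -9, -27/2, -27/2, -81/8, -243/40, -243/80, -729/560, -2187/4480, …
g: a_k = -3, -12, -48, -192, -768, -3072, -12288, -49152, -196608, …
Sym-product of L_f,L_g gives L₀ (≤ ord 1).
L = (7 - 12·x) + (-1 + 4·x)·Dx  (order 1).
h: a_k = 9, 63, 585/2, 2421/2, 38979/8, 780309/40, 6243201/80, 34962363/112, 799140663/640, …
ICs: h(0) = 9.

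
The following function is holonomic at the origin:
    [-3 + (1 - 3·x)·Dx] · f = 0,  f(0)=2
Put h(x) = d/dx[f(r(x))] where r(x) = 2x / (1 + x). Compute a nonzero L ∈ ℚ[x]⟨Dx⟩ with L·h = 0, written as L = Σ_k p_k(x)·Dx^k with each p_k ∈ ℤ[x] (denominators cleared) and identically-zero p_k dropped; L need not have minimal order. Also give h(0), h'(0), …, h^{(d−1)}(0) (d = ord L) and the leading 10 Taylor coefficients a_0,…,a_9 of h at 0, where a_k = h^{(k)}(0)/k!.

f: a_k = 2, 6, 18, 54, 162, 486, 1458, 4374, 13122, 39366, …
L₀ from L_f via x↦r, Dx↦r'^{-1}Dx.
Derive L from L₀ (diff closure).
L = 10 + (-1 + 5·x)·Dx  (order 1).
h: a_k = 12, 120, 900, 6000, 37500, 225000, 1312500, 7500000, 42187500, 234375000, …
ICs: h(0) = 12.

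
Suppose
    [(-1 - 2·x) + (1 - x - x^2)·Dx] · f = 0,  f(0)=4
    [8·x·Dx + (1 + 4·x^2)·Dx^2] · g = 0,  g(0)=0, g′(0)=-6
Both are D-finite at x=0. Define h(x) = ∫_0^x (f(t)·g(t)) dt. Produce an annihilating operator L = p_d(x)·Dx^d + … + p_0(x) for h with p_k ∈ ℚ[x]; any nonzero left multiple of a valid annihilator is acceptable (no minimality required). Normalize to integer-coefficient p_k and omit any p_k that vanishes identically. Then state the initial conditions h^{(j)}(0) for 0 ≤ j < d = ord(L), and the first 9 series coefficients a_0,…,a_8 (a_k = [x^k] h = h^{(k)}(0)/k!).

L = (2 + 8·x + 24·x^2)·Dx + (2 - 4·x + 16·x^2 + 24·x^3)·Dx^2 + (-1 + x - 3·x^2 + 4·x^3 + 4·x^4)·Dx^3  (order 3).
h: a_k = 0, 0, -12, -8, -4, -8, -332/15, -864/35, -377/35, …
ICs: h(0) = 0, h′(0) = 0, h′′(0) = -24.

f: a_k = 4, 4, 8, 12, 20, 32, 52, 84, 136, …
g: a_k = 0, -6, 0, 8, 0, -96/5, 0, 384/7, 0, …
h₀=f·g: eliminate ⇒ L₀, order ≤ 1·2.
Integrate: L := L₀·Dx.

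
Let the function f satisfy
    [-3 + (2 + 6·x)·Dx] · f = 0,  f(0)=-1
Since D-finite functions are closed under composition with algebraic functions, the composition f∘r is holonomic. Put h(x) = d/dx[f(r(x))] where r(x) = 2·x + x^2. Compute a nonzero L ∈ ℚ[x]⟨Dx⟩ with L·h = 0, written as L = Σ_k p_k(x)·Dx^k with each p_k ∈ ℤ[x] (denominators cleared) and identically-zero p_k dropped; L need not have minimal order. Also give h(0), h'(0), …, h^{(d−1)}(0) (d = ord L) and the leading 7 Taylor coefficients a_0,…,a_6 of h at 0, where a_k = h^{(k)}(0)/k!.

L = -2 + (-1 - 7·x - 9·x^2 - 3·x^3)·Dx  (order 1).
h: a_k = -3, 6, -27, 126, -1215/2, 2997, -30051/2, …
ICs: h(0) = -3.

f: a_k = -1, -3/2, 9/8, -27/16, 405/128, -1701/256, 15309/1024, …
L₀ from L_f via x↦r, Dx↦r'^{-1}Dx.
Derive L from L₀ (diff closure).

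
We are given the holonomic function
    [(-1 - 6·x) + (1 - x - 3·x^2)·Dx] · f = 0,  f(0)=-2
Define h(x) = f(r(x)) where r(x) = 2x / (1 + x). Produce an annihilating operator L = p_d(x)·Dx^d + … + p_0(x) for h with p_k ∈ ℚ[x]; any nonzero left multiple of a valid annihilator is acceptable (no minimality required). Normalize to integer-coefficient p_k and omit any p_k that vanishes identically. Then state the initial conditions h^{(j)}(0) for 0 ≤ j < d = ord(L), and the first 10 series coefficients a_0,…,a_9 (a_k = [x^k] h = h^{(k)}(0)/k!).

f: a_k = -2, -2, -8, -14, -38, -80, -194, -434, -1016, -2318, …
h₀=f(r): pull back L_f along r ⇒ L₀.
L = (2 + 26·x) + (-1 - x + 13·x^2 + 13·x^3)·Dx  (order 1).
h: a_k = -2, -4, -28, -52, -364, -676, -4732, -8788, -61516, -114244, …
ICs: h(0) = -2.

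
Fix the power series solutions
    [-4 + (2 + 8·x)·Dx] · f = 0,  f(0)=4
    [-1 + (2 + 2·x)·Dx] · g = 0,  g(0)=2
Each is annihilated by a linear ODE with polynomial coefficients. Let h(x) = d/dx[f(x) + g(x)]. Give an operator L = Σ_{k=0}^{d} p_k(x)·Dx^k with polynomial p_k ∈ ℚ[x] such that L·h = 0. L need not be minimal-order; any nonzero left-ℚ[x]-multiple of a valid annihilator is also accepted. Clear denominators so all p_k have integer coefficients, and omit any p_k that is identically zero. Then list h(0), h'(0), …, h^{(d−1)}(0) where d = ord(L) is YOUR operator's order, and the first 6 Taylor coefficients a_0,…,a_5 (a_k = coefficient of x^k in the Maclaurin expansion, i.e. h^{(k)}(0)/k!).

f: a_k = 4, 8, -8, 16, -40, 112, …
g: a_k = 2, 1, -1/4, 1/8, -5/64, 7/128, …
h₀=f+g: left-lcm gives L₀, ord ≤ 2.
Derive L from L₀ (diff closure).
L = -6 + (-15 - 24·x)·Dx + (-2 - 10·x - 8·x^2)·Dx^2  (order 2).
h: a_k = 9, -33/2, 387/8, -2565/16, 71715/128, -516159/256, …
ICs: h(0) = 9, h′(0) = -33/2.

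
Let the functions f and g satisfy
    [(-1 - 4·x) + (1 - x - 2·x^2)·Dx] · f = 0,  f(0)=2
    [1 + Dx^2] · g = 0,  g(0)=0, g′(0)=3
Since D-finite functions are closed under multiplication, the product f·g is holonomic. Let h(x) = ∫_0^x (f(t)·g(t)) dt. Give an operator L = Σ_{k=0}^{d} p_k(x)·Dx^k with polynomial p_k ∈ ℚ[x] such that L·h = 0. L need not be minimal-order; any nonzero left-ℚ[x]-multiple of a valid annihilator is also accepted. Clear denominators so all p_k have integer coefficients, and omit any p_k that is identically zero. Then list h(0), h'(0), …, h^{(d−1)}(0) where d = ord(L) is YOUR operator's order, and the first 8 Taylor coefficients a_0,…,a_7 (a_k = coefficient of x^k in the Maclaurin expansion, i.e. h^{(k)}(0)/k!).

f: a_k = 2, 2, 6, 10, 22, 42, 86, 170, …
g: a_k = 0, 3, 0, -1/2, 0, 1/40, 0, -1/1680, …
L₀ := L_f ⊗_s L_g (sym. prod.), ord ≤ 2.
∫: right-multiply L₀ by Dx.
L = (3 + x + 2·x^2)·Dx + (2 + 8·x)·Dx^2 + (-1 + x + 2·x^2)·Dx^3  (order 3).
h: a_k = 0, 0, 3, 2, 17/4, 29/5, 1261/120, 2421/140, …
ICs: h(0) = 0, h′(0) = 0, h′′(0) = 6.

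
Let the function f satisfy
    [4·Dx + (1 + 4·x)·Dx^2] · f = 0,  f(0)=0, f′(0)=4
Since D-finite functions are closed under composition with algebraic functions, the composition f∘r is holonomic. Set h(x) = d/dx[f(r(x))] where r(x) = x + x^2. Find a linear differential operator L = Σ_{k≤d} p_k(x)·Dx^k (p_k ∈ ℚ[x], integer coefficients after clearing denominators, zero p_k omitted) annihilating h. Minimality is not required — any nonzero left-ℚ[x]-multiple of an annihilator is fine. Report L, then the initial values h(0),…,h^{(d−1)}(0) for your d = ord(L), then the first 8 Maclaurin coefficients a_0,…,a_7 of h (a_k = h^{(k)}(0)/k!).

L = 2 + (1 + 2·x)·Dx  (order 1).
h: a_k = 4, -8, 16, -32, 64, -128, 256, -512, …
ICs: h(0) = 4.

f: a_k = 0, 4, -8, 64/3, -64, 1024/5, -2048/3, 16384/7, …
h₀=f(r): pull back L_f along r ⇒ L₀.
h=h₀': d/dx-closure on L₀ ⇒ L.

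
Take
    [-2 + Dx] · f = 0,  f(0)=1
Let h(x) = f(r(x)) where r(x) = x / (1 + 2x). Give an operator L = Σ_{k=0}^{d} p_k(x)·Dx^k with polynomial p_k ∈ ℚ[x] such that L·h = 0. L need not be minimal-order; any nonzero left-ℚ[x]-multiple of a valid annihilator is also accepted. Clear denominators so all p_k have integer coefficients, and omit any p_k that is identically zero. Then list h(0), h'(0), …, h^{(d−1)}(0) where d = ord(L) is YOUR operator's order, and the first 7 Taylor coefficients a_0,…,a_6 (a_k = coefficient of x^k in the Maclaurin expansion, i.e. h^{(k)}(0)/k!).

L = -2 + (1 + 4·x + 4·x^2)·Dx  (order 1).
h: a_k = 1, 2, -2, 4/3, 2/3, -76/15, 604/45, …
ICs: h(0) = 1.

f: a_k = 1, 2, 2, 4/3, 2/3, 4/15, 4/45, …
Substitute x→r, Dx→(1/r')Dx; clear ⇒ L₀.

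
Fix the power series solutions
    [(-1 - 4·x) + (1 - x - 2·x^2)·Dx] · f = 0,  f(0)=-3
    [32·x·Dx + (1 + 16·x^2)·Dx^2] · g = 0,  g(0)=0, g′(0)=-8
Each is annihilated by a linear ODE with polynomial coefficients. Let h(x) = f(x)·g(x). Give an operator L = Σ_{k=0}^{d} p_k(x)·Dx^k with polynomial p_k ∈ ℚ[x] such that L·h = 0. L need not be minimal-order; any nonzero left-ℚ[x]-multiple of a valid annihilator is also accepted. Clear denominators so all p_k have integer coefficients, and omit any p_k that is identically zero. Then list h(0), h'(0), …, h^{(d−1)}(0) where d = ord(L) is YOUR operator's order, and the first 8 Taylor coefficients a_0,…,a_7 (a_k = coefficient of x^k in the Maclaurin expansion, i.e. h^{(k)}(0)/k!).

f: a_k = -3, -3, -9, -15, -33, -63, -129, -255, …
g: a_k = 0, -8, 0, 128/3, 0, -2048/5, 0, 32768/7, …
L₀ := L_f ⊗_s L_g (sym. prod.), ord ≤ 2.
L = (4 + 32·x + 192·x^2) + (2 - 24·x + 64·x^2 + 192·x^3)·Dx + (-1 + x - 14·x^2 + 16·x^3 + 32·x^4)·Dx^2  (order 2).
h: a_k = 0, 24, 24, -56, -8, 5544/5, 5464/5, -375656/35, …
ICs: h(0) = 0, h′(0) = 24.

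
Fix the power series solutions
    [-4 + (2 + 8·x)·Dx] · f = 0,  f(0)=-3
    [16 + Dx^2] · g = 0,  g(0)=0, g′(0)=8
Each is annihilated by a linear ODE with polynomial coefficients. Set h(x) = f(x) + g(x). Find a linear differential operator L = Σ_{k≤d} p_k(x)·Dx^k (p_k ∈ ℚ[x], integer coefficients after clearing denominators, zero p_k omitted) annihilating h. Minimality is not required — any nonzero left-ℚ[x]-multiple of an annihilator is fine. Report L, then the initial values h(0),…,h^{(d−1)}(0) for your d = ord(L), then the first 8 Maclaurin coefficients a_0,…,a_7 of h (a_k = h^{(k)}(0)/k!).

f: a_k = -3, -6, 6, -12, 30, -84, 252, -792, …
g: a_k = 0, 8, 0, -64/3, 0, 256/15, 0, -2048/315, …
h₀=f+g: left-lcm gives L₀, ord ≤ 3.
L = (-224 - 1024·x - 2048·x^2) + (48 + 704·x + 3072·x^2 + 4096·x^3)·Dx + (-14 - 64·x - 128·x^2)·Dx^2 + (3 + 44·x + 192·x^2 + 256·x^3)·Dx^3  (order 3).
h: a_k = -3, 2, 6, -100/3, 30, -1004/15, 252, -251528/315, …
ICs: h(0) = -3, h′(0) = 2, h′′(0) = 12.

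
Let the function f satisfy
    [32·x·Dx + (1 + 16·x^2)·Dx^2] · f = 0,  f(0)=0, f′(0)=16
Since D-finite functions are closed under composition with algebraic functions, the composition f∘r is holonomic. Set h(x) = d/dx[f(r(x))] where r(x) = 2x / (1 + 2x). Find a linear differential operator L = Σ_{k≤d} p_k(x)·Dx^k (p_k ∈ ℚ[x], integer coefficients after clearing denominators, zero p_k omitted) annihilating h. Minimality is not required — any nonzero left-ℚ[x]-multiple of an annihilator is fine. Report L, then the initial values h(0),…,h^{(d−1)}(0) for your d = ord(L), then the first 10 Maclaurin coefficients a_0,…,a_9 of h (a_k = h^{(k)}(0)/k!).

L = (4 + 136·x) + (1 + 4·x + 68·x^2)·Dx  (order 1).
h: a_k = 32, -128, -1664, 15360, 51712, -1251328, 1488896, 79134720, -417783808, -3710025728, …
ICs: h(0) = 32.

f: a_k = 0, 16, 0, -256/3, 0, 4096/5, 0, -65536/7, 0, 1048576/9, …
h₀=f(r): pull back L_f along r ⇒ L₀.
h₀' ⇒ L via d/dx closure of L₀.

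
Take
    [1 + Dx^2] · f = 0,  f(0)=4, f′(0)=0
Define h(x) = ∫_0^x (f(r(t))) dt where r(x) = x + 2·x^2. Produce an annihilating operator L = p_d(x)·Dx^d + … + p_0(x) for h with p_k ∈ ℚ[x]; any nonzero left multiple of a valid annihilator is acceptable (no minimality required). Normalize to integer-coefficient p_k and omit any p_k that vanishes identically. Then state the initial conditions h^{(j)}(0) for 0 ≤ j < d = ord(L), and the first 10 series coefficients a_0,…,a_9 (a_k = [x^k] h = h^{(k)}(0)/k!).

f: a_k = 4, 0, -2, 0, 1/6, 0, -1/180, 0, 1/10080, 0, …
Substitute x→r, Dx→(1/r')Dx; clear ⇒ L₀.
h=∫h₀ ⇒ L = L₀·Dx.
L = (1 + 12·x + 48·x^2 + 64·x^3)·Dx - 4·Dx^2 + (1 + 4·x)·Dx^3  (order 3).
h: a_k = 0, 4, 0, -2/3, -2, -47/30, 2/9, 719/1260, 79/120, 23521/90720, …
ICs: h(0) = 0, h′(0) = 4, h′′(0) = 0.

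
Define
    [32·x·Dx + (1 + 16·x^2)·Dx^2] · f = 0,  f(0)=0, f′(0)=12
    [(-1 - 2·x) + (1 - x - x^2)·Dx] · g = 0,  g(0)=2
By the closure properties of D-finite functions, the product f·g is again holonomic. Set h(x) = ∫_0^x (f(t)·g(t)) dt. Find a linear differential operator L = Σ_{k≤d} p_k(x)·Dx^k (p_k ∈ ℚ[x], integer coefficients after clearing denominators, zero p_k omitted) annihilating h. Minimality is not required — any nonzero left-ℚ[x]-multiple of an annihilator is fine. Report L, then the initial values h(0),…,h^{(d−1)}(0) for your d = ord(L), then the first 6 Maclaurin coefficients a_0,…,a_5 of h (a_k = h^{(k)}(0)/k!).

L = (2 + 32·x + 96·x^2)·Dx + (2 - 28·x + 64·x^2 + 96·x^3)·Dx^2 + (-1 + x - 15·x^2 + 16·x^3 + 16·x^4)·Dx^3  (order 3).
h: a_k = 0, 0, 12, 8, -20, -56/5, …
ICs: h(0) = 0, h′(0) = 0, h′′(0) = 24.

f: a_k = 0, 12, 0, -64, 0, 3072/5, …
g: a_k = 2, 2, 4, 6, 10, 16, …
Product ⇒ symmetric product L₀, ord ≤ 2.
h=∫₀ˣh₀: take L = L₀·Dx.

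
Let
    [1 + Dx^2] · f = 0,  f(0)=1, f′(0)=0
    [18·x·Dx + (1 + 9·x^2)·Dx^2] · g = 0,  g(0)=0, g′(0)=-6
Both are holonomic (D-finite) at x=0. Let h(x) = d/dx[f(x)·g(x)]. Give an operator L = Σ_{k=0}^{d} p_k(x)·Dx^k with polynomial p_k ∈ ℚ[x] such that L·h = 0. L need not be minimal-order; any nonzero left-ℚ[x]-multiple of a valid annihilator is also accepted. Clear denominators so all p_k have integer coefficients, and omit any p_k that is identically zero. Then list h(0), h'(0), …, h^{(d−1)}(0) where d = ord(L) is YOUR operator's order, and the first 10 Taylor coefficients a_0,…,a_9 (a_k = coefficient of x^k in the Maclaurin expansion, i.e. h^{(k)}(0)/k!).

f: a_k = 1, 0, -1/2, 0, 1/24, 0, -1/720, 0, 1/40320, 0, …
g: a_k = 0, -6, 0, 18, 0, -486/5, 0, 4374/7, 0, -4374, …
f·g: L₀ = L_f ⊗_s L_g, ord ≤ 2·2.
h=h₀': d/dx-closure on L₀ ⇒ L.
L = (38998 + 738774·x^2 + 15162957·x^4 + 3032640·x^6 - 78732·x^8 - 1771470·x^10 + 531441·x^12) + (20772·x + 1033884·x^3 + 7902360·x^5 + 2624400·x^7 + 1180980·x^9 + 2125764·x^11)·Dx + (39368 + 755028·x^2 + 15369750·x^4 + 3887028·x^6 + 314928·x^8 - 1417176·x^10 + 1062882·x^12)·Dx^2 + (20772·x + 1033884·x^3 + 7902360·x^5 + 2624400·x^7 + 1180980·x^9 + 2125764·x^11)·Dx^3 + (370 + 16254·x^2 + 206793·x^4 + 854388·x^6 + 393660·x^8 + 354294·x^10 + 531441·x^12)·Dx^4  (order 4).
h: a_k = -6, 0, 63, 0, -2129/4, 0, 566341/120, 0, -18912111/448, 0, …
ICs: h(0) = -6, h′(0) = 0, h′′(0) = 126, h′′′(0) = 0.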